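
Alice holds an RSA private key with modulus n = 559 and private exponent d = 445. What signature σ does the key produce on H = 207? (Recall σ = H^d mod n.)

441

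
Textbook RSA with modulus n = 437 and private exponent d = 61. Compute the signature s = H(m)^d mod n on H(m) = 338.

165

Squares mod 437: (H(m))^1≡338, (H(m))^2≡187, (H(m))^4≡9, (H(m))^8≡81, (H(m))^16≡6, (H(m))^32≡36
61 = 32 + 16 + 8 + 4 + 1, so (H(m))^61 ≡ 36·6·81·9·338 ≡ 165 (mod 437)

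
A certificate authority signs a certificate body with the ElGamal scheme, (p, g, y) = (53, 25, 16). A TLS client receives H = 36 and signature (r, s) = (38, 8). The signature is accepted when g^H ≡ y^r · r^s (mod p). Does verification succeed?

Left side g^H mod p:
25^2 = 625 ≡ 42
25^4 ≡ 42^2 = 1764 ≡ 15
25^8 ≡ 15^2 = 225 ≡ 13
25^16 ≡ 13^2 = 169 ≡ 10
25^32 ≡ 10^2 = 100 ≡ 47
36 = 32 + 4, so 25^36 ≡ 47·15 ≡ 16 (mod 53)
Right side y^r · r^s mod p:
16^2 = 256 ≡ 44
16^4 ≡ 44^2 = 1936 ≡ 28
16^8 ≡ 28^2 = 784 ≡ 42
16^16 ≡ 42^2 = 1764 ≡ 15
16^32 ≡ 15^2 = 225 ≡ 13
38 = 32 + 4 + 2, so 16^38 ≡ 13·28·44 ≡ 10 (mod 53)
38^2 = 1444 ≡ 13
38^4 ≡ 13^2 = 169 ≡ 10
38^8 ≡ 10^2 = 100 ≡ 47
10·47 = 470 ≡ 46 (mod 53)
16 ≠ 46, so verification fails.

fails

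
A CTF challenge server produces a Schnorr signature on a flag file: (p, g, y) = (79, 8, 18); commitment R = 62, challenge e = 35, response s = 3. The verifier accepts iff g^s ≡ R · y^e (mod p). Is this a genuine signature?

genuine

g^s mod p:
8^3 mod 79 = 38
R · y^e mod p:
18^35 mod 79 = 21
62·21 = 1302 ≡ 38 (mod 79)
38 ≡ 38 (mod 79); signature holds.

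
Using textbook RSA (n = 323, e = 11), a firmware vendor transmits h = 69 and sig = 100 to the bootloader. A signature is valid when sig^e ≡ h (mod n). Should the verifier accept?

Squares mod 323: sig^1≡100, sig^2≡310, sig^4≡169, sig^8≡137
11 = 8 + 2 + 1, so sig^11 ≡ 137·310·100 ≡ 196 (mod 323)
sig^11 mod 323 = 196, but h = 69.

reject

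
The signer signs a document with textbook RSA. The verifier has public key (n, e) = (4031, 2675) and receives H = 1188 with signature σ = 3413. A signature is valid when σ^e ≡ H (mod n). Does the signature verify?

does not verify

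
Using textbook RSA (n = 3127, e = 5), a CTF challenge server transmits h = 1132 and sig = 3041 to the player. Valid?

yes

sig^2 ≡ 3041^2 = 9247681 ≡ 1142
sig^4 ≡ 1142^2 = 1304164 ≡ 205
5 = 4 + 1, so sig^5 ≡ 205·3041 ≡ 1132 (mod 3127)
1132 = h, so the signature checks out.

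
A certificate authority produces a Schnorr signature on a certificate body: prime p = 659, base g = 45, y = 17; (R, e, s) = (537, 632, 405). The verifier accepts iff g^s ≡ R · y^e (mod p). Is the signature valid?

valid

g^s mod p:
45^2 = 2025 ≡ 48
45^4 ≡ 48^2 = 2304 ≡ 327
45^8 ≡ 327^2 = 106929 ≡ 171
45^16 ≡ 171^2 = 29241 ≡ 245
45^32 ≡ 245^2 = 60025 ≡ 56
45^64 ≡ 56^2 = 3136 ≡ 500
45^128 ≡ 500^2 = 250000 ≡ 239
45^256 ≡ 239^2 = 57121 ≡ 447
405 = 256 + 128 + 16 + 4 + 1, so 45^405 ≡ 447·239·245·327·45 ≡ 425 (mod 659)
R · y^e mod p:
17^2 = 289
17^4 ≡ 289^2 = 83521 ≡ 487
17^8 ≡ 487^2 = 237169 ≡ 588
17^16 ≡ 588^2 = 345744 ≡ 428
17^32 ≡ 428^2 = 183184 ≡ 641
17^64 ≡ 641^2 = 410881 ≡ 324
17^128 ≡ 324^2 = 104976 ≡ 195
17^256 ≡ 195^2 = 38025 ≡ 462
17^512 ≡ 462^2 = 213444 ≡ 587
632 = 512 + 64 + 32 + 16 + 8, so 17^632 ≡ 587·324·641·428·588 ≡ 272 (mod 659)
537·272 = 146064 ≡ 425 (mod 659)
425 ≡ 425 (mod 659); signature holds.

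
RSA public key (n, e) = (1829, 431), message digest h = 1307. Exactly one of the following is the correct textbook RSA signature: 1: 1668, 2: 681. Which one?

1

Candidate 1: Squares mod 1829: 1668^1≡1668, 1668^2≡315, 1668^4≡459, 1668^8≡346, 1668^16≡831, 1668^32≡1028, 1668^64≡1451, 1668^128≡222, 1668^256≡1730; 431 = 256 + 128 + 32 + 8 + 4 + 2 + 1, so 1668^431 ≡ 1730·222·1028·346·459·315·1668 ≡ 1307 (mod 1829)
  → matches h = 1307
Candidate 2: Squares mod 1829: 681^1≡681, 681^2≡1024, 681^4≡559, 681^8≡1551, 681^16≡466, 681^32≡1334, 681^64≡1768, 681^128≡63, 681^256≡311; 431 = 256 + 128 + 32 + 8 + 4 + 2 + 1, so 681^431 ≡ 311·63·1334·1551·559·1024·681 ≡ 1456 (mod 1829)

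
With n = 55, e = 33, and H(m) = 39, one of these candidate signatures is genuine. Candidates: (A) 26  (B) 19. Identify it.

B

Candidate A: 26^33 mod 55 = 31
Candidate B: 19^33 mod 55 = 39
  → matches H(m) = 39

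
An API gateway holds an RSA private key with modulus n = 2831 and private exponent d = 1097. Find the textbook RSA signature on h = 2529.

2119

h^2 ≡ 2529^2 = 6395841 ≡ 612
h^4 ≡ 612^2 = 374544 ≡ 852
h^8 ≡ 852^2 = 725904 ≡ 1168
h^16 ≡ 1168^2 = 1364224 ≡ 2513
h^32 ≡ 2513^2 = 6315169 ≡ 2039
h^64 ≡ 2039^2 = 4157521 ≡ 1613
h^128 ≡ 1613^2 = 2601769 ≡ 80
h^256 ≡ 80^2 = 6400 ≡ 738
h^512 ≡ 738^2 = 544644 ≡ 1092
h^1024 ≡ 1092^2 = 1192464 ≡ 613
1097 = 1024 + 64 + 8 + 1, so h^1097 ≡ 613·1613·1168·2529 ≡ 2119 (mod 2831)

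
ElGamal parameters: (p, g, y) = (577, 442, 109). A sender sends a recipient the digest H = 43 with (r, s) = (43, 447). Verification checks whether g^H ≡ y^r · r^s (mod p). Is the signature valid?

Left side g^H mod p:
442^2 = 195364 ≡ 338
442^4 ≡ 338^2 = 114244 ≡ 575
442^8 ≡ 575^2 = 330625 ≡ 4
442^16 ≡ 4^2 = 16
442^32 ≡ 16^2 = 256
43 = 32 + 8 + 2 + 1, so 442^43 ≡ 256·4·338·442 ≡ 340 (mod 577)
Right side y^r · r^s mod p:
109^2 = 11881 ≡ 341
109^4 ≡ 341^2 = 116281 ≡ 304
109^8 ≡ 304^2 = 92416 ≡ 96
109^16 ≡ 96^2 = 9216 ≡ 561
109^32 ≡ 561^2 = 314721 ≡ 256
43 = 32 + 8 + 2 + 1, so 109^43 ≡ 256·96·341·109 ≡ 488 (mod 577)
43^2 = 1849 ≡ 118
43^4 ≡ 118^2 = 13924 ≡ 76
43^8 ≡ 76^2 = 5776 ≡ 6
43^16 ≡ 6^2 = 36
43^32 ≡ 36^2 = 1296 ≡ 142
43^64 ≡ 142^2 = 20164 ≡ 546
43^128 ≡ 546^2 = 298116 ≡ 384
43^256 ≡ 384^2 = 147456 ≡ 321
447 = 256 + 128 + 32 + 16 + 8 + 4 + 2 + 1, so 43^447 ≡ 321·384·142·36·6·76·118·43 ≡ 530 (mod 577)
488·530 = 258640 ≡ 144 (mod 577)
340 ≠ 144, so verification fails.

invalid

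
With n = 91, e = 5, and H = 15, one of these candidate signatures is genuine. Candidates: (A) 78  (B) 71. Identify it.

B

Candidate A: 78^5 mod 91 = 78
Candidate B: 71^5 mod 91 = 15
  → matches H = 15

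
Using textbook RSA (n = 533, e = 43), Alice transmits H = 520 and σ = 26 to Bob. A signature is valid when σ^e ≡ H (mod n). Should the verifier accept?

Squares mod 533: σ^1≡26, σ^2≡143, σ^4≡195, σ^8≡182, σ^16≡78, σ^32≡221
43 = 32 + 8 + 2 + 1, so σ^43 ≡ 221·182·143·26 ≡ 520 (mod 533)
520 = H, so the signature checks out.

accept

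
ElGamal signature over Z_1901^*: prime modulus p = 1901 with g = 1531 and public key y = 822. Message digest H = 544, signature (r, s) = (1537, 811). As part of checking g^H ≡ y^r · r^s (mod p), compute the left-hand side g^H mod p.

1531^2 = 2343961 ≡ 28
1531^4 ≡ 28^2 = 784
1531^8 ≡ 784^2 = 614656 ≡ 633
1531^16 ≡ 633^2 = 400689 ≡ 1479
1531^32 ≡ 1479^2 = 2187441 ≡ 1291
1531^64 ≡ 1291^2 = 1666681 ≡ 1405
1531^128 ≡ 1405^2 = 1974025 ≡ 787
1531^256 ≡ 787^2 = 619369 ≡ 1544
1531^512 ≡ 1544^2 = 2383936 ≡ 82
544 = 512 + 32, so 1531^544 ≡ 82·1291 ≡ 1307 (mod 1901)

1307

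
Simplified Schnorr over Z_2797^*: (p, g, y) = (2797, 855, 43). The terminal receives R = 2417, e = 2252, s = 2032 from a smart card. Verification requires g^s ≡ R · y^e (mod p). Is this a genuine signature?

forged

g^s mod p:
Squares mod 2797: 855^1≡855, 855^2≡1008, 855^4≡753, 855^8≡2015, 855^16≡1778, 855^32≡674, 855^64≡1162, 855^128≡2090, 855^256≡1983, 855^512≡2504, 855^1024≡1939
2032 = 1024 + 512 + 256 + 128 + 64 + 32 + 16, so 855^2032 ≡ 1939·2504·1983·2090·1162·674·1778 ≡ 1575 (mod 2797)
R · y^e mod p:
Squares mod 2797: 43^1≡43, 43^2≡1849, 43^4≡867, 43^8≡2093, 43^16≡547, 43^32≡2727, 43^64≡2103, 43^128≡552, 43^256≡2628, 43^512≡591, 43^1024≡2453, 43^2048≡862
2252 = 2048 + 128 + 64 + 8 + 4, so 43^2252 ≡ 862·552·2103·2093·867 ≡ 153 (mod 2797)
2417·153 = 369801 ≡ 597 (mod 2797)
1575 ≠ 597; the check fails.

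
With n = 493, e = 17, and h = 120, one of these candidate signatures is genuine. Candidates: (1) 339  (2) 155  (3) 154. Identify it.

Candidate 1: Squares mod 493: 339^1≡339, 339^2≡52, 339^4≡239, 339^8≡426, 339^16≡52; 17 = 16 + 1, so 339^17 ≡ 52·339 ≡ 373 (mod 493)
Candidate 2: Squares mod 493: 155^1≡155, 155^2≡361, 155^4≡169, 155^8≡460, 155^16≡103; 17 = 16 + 1, so 155^17 ≡ 103·155 ≡ 189 (mod 493)
Candidate 3: Squares mod 493: 154^1≡154, 154^2≡52, 154^4≡239, 154^8≡426, 154^16≡52; 17 = 16 + 1, so 154^17 ≡ 52·154 ≡ 120 (mod 493)
  → matches h = 120

3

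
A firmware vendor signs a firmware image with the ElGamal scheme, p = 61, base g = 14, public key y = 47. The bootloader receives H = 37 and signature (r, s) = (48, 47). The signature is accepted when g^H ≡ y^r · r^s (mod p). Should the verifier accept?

accept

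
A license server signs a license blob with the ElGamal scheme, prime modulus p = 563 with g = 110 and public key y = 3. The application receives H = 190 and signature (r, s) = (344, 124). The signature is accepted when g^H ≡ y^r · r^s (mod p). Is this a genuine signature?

forged

Left side g^H mod p:
110^190 mod 563 = 435
Right side y^r · r^s mod p:
3^344 mod 563 = 100
344^124 mod 563 = 52
100·52 = 5200 ≡ 133 (mod 563)
435 ≠ 133, so verification fails.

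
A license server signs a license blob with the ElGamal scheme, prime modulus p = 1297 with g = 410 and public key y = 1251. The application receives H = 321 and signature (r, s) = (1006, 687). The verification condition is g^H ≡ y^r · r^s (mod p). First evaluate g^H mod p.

410^321 mod 1297 = 55

55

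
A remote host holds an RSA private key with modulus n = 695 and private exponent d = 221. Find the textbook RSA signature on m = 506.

11

m^221 mod 695 = 11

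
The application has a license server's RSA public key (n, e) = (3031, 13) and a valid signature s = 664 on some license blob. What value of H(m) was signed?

2540

s^2 ≡ 664^2 = 440896 ≡ 1401
s^4 ≡ 1401^2 = 1962801 ≡ 1744
s^8 ≡ 1744^2 = 3041536 ≡ 1443
13 = 8 + 4 + 1, so s^13 ≡ 1443·1744·664 ≡ 2540 (mod 3031)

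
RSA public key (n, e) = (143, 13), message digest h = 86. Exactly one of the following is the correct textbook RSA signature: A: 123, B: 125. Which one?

Candidate A: Squares mod 143: 123^1≡123, 123^2≡114, 123^4≡126, 123^8≡3; 13 = 8 + 4 + 1, so 123^13 ≡ 3·126·123 ≡ 19 (mod 143)
Candidate B: Squares mod 143: 125^1≡125, 125^2≡38, 125^4≡14, 125^8≡53; 13 = 8 + 4 + 1, so 125^13 ≡ 53·14·125 ≡ 86 (mod 143)
  → matches h = 86

B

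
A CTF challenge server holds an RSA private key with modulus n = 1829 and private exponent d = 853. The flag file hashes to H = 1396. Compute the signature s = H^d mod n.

H^2 ≡ 1396^2 = 1948816 ≡ 931
H^4 ≡ 931^2 = 866761 ≡ 1644
H^8 ≡ 1644^2 = 2702736 ≡ 1303
H^16 ≡ 1303^2 = 1697809 ≡ 497
H^32 ≡ 497^2 = 247009 ≡ 94
H^64 ≡ 94^2 = 8836 ≡ 1520
H^128 ≡ 1520^2 = 2310400 ≡ 373
H^256 ≡ 373^2 = 139129 ≡ 125
H^512 ≡ 125^2 = 15625 ≡ 993
853 = 512 + 256 + 64 + 16 + 4 + 1, so H^853 ≡ 993·125·1520·497·1644·1396 ≡ 807 (mod 1829)

807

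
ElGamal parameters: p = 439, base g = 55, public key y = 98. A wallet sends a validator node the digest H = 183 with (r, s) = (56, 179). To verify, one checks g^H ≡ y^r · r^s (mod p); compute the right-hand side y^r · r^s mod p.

Squares mod 439: 98^1≡98, 98^2≡385, 98^4≡282, 98^8≡65, 98^16≡274, 98^32≡7
56 = 32 + 16 + 8, so 98^56 ≡ 7·274·65 ≡ 433 (mod 439)
Squares mod 439: 56^1≡56, 56^2≡63, 56^4≡18, 56^8≡324, 56^16≡55, 56^32≡391, 56^64≡109, 56^128≡28
179 = 128 + 32 + 16 + 2 + 1, so 56^179 ≡ 28·391·55·63·56 ≡ 385 (mod 439)
y^r · r^s ≡ 433·385 = 166705 ≡ 324 (mod 439)

324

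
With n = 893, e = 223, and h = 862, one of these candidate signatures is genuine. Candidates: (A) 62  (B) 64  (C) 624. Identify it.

B

Candidate A: Squares mod 893: 62^1≡62, 62^2≡272, 62^4≡758, 62^8≡365, 62^16≡168, 62^32≡541, 62^64≡670, 62^128≡614; 223 = 128 + 64 + 16 + 8 + 4 + 2 + 1, so 62^223 ≡ 614·670·168·365·758·272·62 ≡ 396 (mod 893)
Candidate B: Squares mod 893: 64^1≡64, 64^2≡524, 64^4≡425, 64^8≡239, 64^16≡862, 64^32≡68, 64^64≡159, 64^128≡277; 223 = 128 + 64 + 16 + 8 + 4 + 2 + 1, so 64^223 ≡ 277·159·862·239·425·524·64 ≡ 862 (mod 893)
  → matches h = 862
Candidate C: Squares mod 893: 624^1≡624, 624^2≡28, 624^4≡784, 624^8≡272, 624^16≡758, 624^32≡365, 624^64≡168, 624^128≡541; 223 = 128 + 64 + 16 + 8 + 4 + 2 + 1, so 624^223 ≡ 541·168·758·272·784·28·624 ≡ 511 (mod 893)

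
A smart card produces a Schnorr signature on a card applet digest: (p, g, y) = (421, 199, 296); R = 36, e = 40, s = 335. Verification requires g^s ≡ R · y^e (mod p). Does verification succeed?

fails

g^s mod p:
199^335 mod 421 = 33
R · y^e mod p:
296^40 mod 421 = 385
36·385 = 13860 ≡ 388 (mod 421)
33 ≠ 388; the check fails.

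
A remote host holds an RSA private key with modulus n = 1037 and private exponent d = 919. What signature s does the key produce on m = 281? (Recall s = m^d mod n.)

Squares mod 1037: m^1≡281, m^2≡149, m^4≡424, m^8≡375, m^16≡630, m^32≡766, m^64≡851, m^128≡375, m^256≡630, m^512≡766
919 = 512 + 256 + 128 + 16 + 4 + 2 + 1, so m^919 ≡ 766·630·375·630·424·149·281 ≡ 155 (mod 1037)

155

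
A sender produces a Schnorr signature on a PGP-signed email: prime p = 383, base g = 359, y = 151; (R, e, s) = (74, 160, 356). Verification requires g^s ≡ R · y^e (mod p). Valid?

g^s mod p:
Squares mod 383: 359^1≡359, 359^2≡193, 359^4≡98, 359^8≡29, 359^16≡75, 359^32≡263, 359^64≡229, 359^128≡353, 359^256≡134
356 = 256 + 64 + 32 + 4, so 359^356 ≡ 134·229·263·98 ≡ 219 (mod 383)
R · y^e mod p:
Squares mod 383: 151^1≡151, 151^2≡204, 151^4≡252, 151^8≡309, 151^16≡114, 151^32≡357, 151^64≡293, 151^128≡57
160 = 128 + 32, so 151^160 ≡ 57·357 ≡ 50 (mod 383)
74·50 = 3700 ≡ 253 (mod 383)
219 ≠ 253; the check fails.

no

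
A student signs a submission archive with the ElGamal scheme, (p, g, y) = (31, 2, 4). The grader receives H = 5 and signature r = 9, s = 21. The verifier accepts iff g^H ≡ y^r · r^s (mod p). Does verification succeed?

fails

Left side g^H mod p:
2^2 = 4
2^4 ≡ 4^2 = 16
5 = 4 + 1, so 2^5 ≡ 16·2 ≡ 1 (mod 31)
Right side y^r · r^s mod p:
4^2 = 16
4^4 ≡ 16^2 = 256 ≡ 8
4^8 ≡ 8^2 = 64 ≡ 2
9 = 8 + 1, so 4^9 ≡ 2·4 ≡ 8 (mod 31)
9^2 = 81 ≡ 19
9^4 ≡ 19^2 = 361 ≡ 20
9^8 ≡ 20^2 = 400 ≡ 28
9^16 ≡ 28^2 = 784 ≡ 9
21 = 16 + 4 + 1, so 9^21 ≡ 9·20·9 ≡ 8 (mod 31)
8·8 = 64 ≡ 2 (mod 31)
1 ≠ 2, so verification fails.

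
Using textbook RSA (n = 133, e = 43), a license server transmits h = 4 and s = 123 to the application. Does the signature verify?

verifies

Squares mod 133: s^1≡123, s^2≡100, s^4≡25, s^8≡93, s^16≡4, s^32≡16
43 = 32 + 8 + 2 + 1, so s^43 ≡ 16·93·100·123 ≡ 4 (mod 133)
4 = h, so the signature checks out.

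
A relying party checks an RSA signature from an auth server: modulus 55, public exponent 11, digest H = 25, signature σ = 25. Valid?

yes

σ^2 ≡ 25^2 = 625 ≡ 20
σ^4 ≡ 20^2 = 400 ≡ 15
σ^8 ≡ 15^2 = 225 ≡ 5
11 = 8 + 2 + 1, so σ^11 ≡ 5·20·25 ≡ 25 (mod 55)
Since 25 equals the digest 25, verification succeeds.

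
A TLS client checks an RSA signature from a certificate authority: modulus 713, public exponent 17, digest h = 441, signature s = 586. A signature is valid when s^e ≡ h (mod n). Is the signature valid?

s^2 ≡ 586^2 = 343396 ≡ 443
s^4 ≡ 443^2 = 196249 ≡ 174
s^8 ≡ 174^2 = 30276 ≡ 330
s^16 ≡ 330^2 = 108900 ≡ 524
17 = 16 + 1, so s^17 ≡ 524·586 ≡ 474 (mod 713)
s^17 mod 713 = 474, but h = 441.

invalid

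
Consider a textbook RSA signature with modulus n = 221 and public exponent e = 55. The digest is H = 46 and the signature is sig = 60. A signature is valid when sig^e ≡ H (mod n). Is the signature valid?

Squares mod 221: sig^1≡60, sig^2≡64, sig^4≡118, sig^8≡1, sig^16≡1, sig^32≡1
55 = 32 + 16 + 4 + 2 + 1, so sig^55 ≡ 1·1·118·64·60 ≡ 70 (mod 221)
sig^55 mod 221 = 70, but H = 46.

invalid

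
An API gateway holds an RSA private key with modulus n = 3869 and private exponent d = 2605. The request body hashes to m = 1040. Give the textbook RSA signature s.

Squares mod 3869: m^1≡1040, m^2≡2149, m^4≡2484, m^8≡3070, m^16≡16, m^32≡256, m^64≡3632, m^128≡2003, m^256≡3725, m^512≡1391, m^1024≡381, m^2048≡2008
2605 = 2048 + 512 + 32 + 8 + 4 + 1, so m^2605 ≡ 2008·1391·256·3070·2484·1040 ≡ 1677 (mod 3869)

1677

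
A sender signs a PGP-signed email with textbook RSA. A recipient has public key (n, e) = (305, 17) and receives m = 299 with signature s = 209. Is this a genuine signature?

genuine

s^17 mod 305 = 299
s^17 mod 305 = 299 matches m.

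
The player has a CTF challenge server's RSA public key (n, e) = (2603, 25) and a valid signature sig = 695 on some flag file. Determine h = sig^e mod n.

sig^25 mod 2603 = 695

695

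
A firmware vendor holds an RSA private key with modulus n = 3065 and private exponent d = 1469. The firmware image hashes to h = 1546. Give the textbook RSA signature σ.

h^1469 mod 3065 = 1711

1711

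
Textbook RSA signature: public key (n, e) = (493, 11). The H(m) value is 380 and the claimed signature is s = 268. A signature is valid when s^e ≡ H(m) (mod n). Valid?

no

s^2 ≡ 268^2 = 71824 ≡ 339
s^4 ≡ 339^2 = 114921 ≡ 52
s^8 ≡ 52^2 = 2704 ≡ 239
11 = 8 + 2 + 1, so s^11 ≡ 239·339·268 ≡ 429 (mod 493)
429 ≠ 380, so verification fails.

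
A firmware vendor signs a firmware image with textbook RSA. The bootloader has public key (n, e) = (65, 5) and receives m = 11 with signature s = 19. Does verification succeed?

fails

s^2 ≡ 19^2 = 361 ≡ 36
s^4 ≡ 36^2 = 1296 ≡ 61
5 = 4 + 1, so s^5 ≡ 61·19 ≡ 54 (mod 65)
s^5 mod 65 = 54, but m = 11.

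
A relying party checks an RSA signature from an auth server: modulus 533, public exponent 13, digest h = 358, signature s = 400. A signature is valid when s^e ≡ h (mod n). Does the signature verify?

does not verify

Squares mod 533: s^1≡400, s^2≡100, s^4≡406, s^8≡139
13 = 8 + 4 + 1, so s^13 ≡ 139·406·400 ≡ 517 (mod 533)
s^13 mod 533 = 517, but h = 358.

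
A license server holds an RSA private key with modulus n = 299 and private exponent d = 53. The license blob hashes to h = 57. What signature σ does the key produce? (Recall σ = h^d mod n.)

226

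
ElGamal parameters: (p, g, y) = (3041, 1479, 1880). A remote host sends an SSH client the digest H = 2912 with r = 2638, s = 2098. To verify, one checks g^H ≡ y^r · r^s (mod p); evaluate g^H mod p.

1479^2912 mod 3041 = 2397

2397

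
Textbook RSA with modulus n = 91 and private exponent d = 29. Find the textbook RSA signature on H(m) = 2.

32

(H(m))^2 ≡ 2^2 = 4
(H(m))^4 ≡ 4^2 = 16
(H(m))^8 ≡ 16^2 = 256 ≡ 74
(H(m))^16 ≡ 74^2 = 5476 ≡ 16
29 = 16 + 8 + 4 + 1, so (H(m))^29 ≡ 16·74·16·2 ≡ 32 (mod 91)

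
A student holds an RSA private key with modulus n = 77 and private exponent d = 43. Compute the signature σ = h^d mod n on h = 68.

19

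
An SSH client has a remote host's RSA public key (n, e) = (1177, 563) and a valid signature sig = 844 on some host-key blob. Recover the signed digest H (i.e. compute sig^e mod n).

sig^2 ≡ 844^2 = 712336 ≡ 251
sig^4 ≡ 251^2 = 63001 ≡ 620
sig^8 ≡ 620^2 = 384400 ≡ 698
sig^16 ≡ 698^2 = 487204 ≡ 1103
sig^32 ≡ 1103^2 = 1216609 ≡ 768
sig^64 ≡ 768^2 = 589824 ≡ 147
sig^128 ≡ 147^2 = 21609 ≡ 423
sig^256 ≡ 423^2 = 178929 ≡ 25
sig^512 ≡ 25^2 = 625
563 = 512 + 32 + 16 + 2 + 1, so sig^563 ≡ 625·768·1103·251·844 ≡ 842 (mod 1177)

842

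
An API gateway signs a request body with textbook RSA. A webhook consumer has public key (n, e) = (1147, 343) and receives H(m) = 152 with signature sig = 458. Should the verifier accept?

reject

Squares mod 1147: sig^1≡458, sig^2≡1010, sig^4≡417, sig^8≡692, sig^16≡565, sig^32≡359, sig^64≡417, sig^128≡692, sig^256≡565
343 = 256 + 64 + 16 + 4 + 2 + 1, so sig^343 ≡ 565·417·565·417·1010·458 ≡ 911 (mod 1147)
The recovered value 911 does not match the digest 152.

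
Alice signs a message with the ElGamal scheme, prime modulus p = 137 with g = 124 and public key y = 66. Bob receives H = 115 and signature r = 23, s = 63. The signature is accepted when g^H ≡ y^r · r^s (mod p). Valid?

no

Left side g^H mod p:
Squares mod 137: 124^1≡124, 124^2≡32, 124^4≡65, 124^8≡115, 124^16≡73, 124^32≡123, 124^64≡59
115 = 64 + 32 + 16 + 2 + 1, so 124^115 ≡ 59·123·73·32·124 ≡ 90 (mod 137)
Right side y^r · r^s mod p:
Squares mod 137: 66^1≡66, 66^2≡109, 66^4≡99, 66^8≡74, 66^16≡133
23 = 16 + 4 + 2 + 1, so 66^23 ≡ 133·99·109·66 ≡ 91 (mod 137)
Squares mod 137: 23^1≡23, 23^2≡118, 23^4≡87, 23^8≡34, 23^16≡60, 23^32≡38
63 = 32 + 16 + 8 + 4 + 2 + 1, so 23^63 ≡ 38·60·34·87·118·23 ≡ 33 (mod 137)
91·33 = 3003 ≡ 126 (mod 137)
90 ≠ 126, so verification fails.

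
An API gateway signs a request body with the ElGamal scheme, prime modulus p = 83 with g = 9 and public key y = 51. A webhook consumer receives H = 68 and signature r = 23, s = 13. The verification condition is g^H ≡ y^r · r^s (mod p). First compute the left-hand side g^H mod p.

Squares mod 83: 9^1≡9, 9^2≡81, 9^4≡4, 9^8≡16, 9^16≡7, 9^32≡49, 9^64≡77
68 = 64 + 4, so 9^68 ≡ 77·4 ≡ 59 (mod 83)

59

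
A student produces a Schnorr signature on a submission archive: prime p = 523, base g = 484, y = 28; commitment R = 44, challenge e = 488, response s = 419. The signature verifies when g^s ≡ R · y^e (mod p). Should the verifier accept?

g^s mod p:
484^419 mod 523 = 476
R · y^e mod p:
28^488 mod 523 = 201
44·201 = 8844 ≡ 476 (mod 523)
476 ≡ 476 (mod 523); signature holds.

accept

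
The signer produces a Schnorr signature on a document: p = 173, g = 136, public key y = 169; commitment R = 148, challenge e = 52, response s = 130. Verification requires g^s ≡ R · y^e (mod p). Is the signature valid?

invalid

g^s mod p:
136^2 = 18496 ≡ 158
136^4 ≡ 158^2 = 24964 ≡ 52
136^8 ≡ 52^2 = 2704 ≡ 109
136^16 ≡ 109^2 = 11881 ≡ 117
136^32 ≡ 117^2 = 13689 ≡ 22
136^64 ≡ 22^2 = 484 ≡ 138
136^128 ≡ 138^2 = 19044 ≡ 14
130 = 128 + 2, so 136^130 ≡ 14·158 ≡ 136 (mod 173)
R · y^e mod p:
169^2 = 28561 ≡ 16
169^4 ≡ 16^2 = 256 ≡ 83
169^8 ≡ 83^2 = 6889 ≡ 142
169^16 ≡ 142^2 = 20164 ≡ 96
169^32 ≡ 96^2 = 9216 ≡ 47
52 = 32 + 16 + 4, so 169^52 ≡ 47·96·83 ≡ 124 (mod 173)
148·124 = 18352 ≡ 14 (mod 173)
136 ≠ 14; the check fails.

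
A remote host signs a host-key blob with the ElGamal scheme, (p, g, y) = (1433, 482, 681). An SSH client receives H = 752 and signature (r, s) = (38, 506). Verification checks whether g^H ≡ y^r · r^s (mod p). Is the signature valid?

valid

Left side g^H mod p:
482^2 = 232324 ≡ 178
482^4 ≡ 178^2 = 31684 ≡ 158
482^8 ≡ 158^2 = 24964 ≡ 603
482^16 ≡ 603^2 = 363609 ≡ 1060
482^32 ≡ 1060^2 = 1123600 ≡ 128
482^64 ≡ 128^2 = 16384 ≡ 621
482^128 ≡ 621^2 = 385641 ≡ 164
482^256 ≡ 164^2 = 26896 ≡ 1102
482^512 ≡ 1102^2 = 1214404 ≡ 653
752 = 512 + 128 + 64 + 32 + 16, so 482^752 ≡ 653·164·621·128·1060 ≡ 1271 (mod 1433)
Right side y^r · r^s mod p:
681^2 = 463761 ≡ 902
681^4 ≡ 902^2 = 813604 ≡ 1093
681^8 ≡ 1093^2 = 1194649 ≡ 960
681^16 ≡ 960^2 = 921600 ≡ 181
681^32 ≡ 181^2 = 32761 ≡ 1235
38 = 32 + 4 + 2, so 681^38 ≡ 1235·1093·902 ≡ 698 (mod 1433)
38^2 = 1444 ≡ 11
38^4 ≡ 11^2 = 121
38^8 ≡ 121^2 = 14641 ≡ 311
38^16 ≡ 311^2 = 96721 ≡ 710
38^32 ≡ 710^2 = 504100 ≡ 1117
38^64 ≡ 1117^2 = 1247689 ≡ 979
38^128 ≡ 979^2 = 958441 ≡ 1197
38^256 ≡ 1197^2 = 1432809 ≡ 1242
506 = 256 + 128 + 64 + 32 + 16 + 8 + 2, so 38^506 ≡ 1242·1197·979·1117·710·311·11 ≡ 977 (mod 1433)
698·977 = 681946 ≡ 1271 (mod 1433)
1271 ≡ 1271 (mod 1433), so the signature is genuine.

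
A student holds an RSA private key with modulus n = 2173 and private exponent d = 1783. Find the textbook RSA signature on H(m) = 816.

1822

(H(m))^2 ≡ 816^2 = 665856 ≡ 918
(H(m))^4 ≡ 918^2 = 842724 ≡ 1773
(H(m))^8 ≡ 1773^2 = 3143529 ≡ 1371
(H(m))^16 ≡ 1371^2 = 1879641 ≡ 2169
(H(m))^32 ≡ 2169^2 = 4704561 ≡ 16
(H(m))^64 ≡ 16^2 = 256
(H(m))^128 ≡ 256^2 = 65536 ≡ 346
(H(m))^256 ≡ 346^2 = 119716 ≡ 201
(H(m))^512 ≡ 201^2 = 40401 ≡ 1287
(H(m))^1024 ≡ 1287^2 = 1656369 ≡ 543
1783 = 1024 + 512 + 128 + 64 + 32 + 16 + 4 + 2 + 1, so (H(m))^1783 ≡ 543·1287·346·256·16·2169·1773·918·816 ≡ 1822 (mod 2173)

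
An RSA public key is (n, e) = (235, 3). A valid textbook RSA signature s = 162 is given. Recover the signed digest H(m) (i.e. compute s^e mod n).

143

s^3 mod 235 = 143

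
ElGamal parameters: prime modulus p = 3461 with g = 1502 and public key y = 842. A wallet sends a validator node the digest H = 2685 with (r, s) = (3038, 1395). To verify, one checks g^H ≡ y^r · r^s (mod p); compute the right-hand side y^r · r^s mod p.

842^3038 mod 3461 = 2933
3038^1395 mod 3461 = 275
y^r · r^s ≡ 2933·275 = 806575 ≡ 162 (mod 3461)

162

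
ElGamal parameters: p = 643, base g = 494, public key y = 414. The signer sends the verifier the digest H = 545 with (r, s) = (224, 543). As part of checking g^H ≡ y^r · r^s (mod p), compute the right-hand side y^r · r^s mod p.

414^2 = 171396 ≡ 358
414^4 ≡ 358^2 = 128164 ≡ 207
414^8 ≡ 207^2 = 42849 ≡ 411
414^16 ≡ 411^2 = 168921 ≡ 455
414^32 ≡ 455^2 = 207025 ≡ 622
414^64 ≡ 622^2 = 386884 ≡ 441
414^128 ≡ 441^2 = 194481 ≡ 295
224 = 128 + 64 + 32, so 414^224 ≡ 295·441·622 ≡ 112 (mod 643)
224^2 = 50176 ≡ 22
224^4 ≡ 22^2 = 484
224^8 ≡ 484^2 = 234256 ≡ 204
224^16 ≡ 204^2 = 41616 ≡ 464
224^32 ≡ 464^2 = 215296 ≡ 534
224^64 ≡ 534^2 = 285156 ≡ 307
224^128 ≡ 307^2 = 94249 ≡ 371
224^256 ≡ 371^2 = 137641 ≡ 39
224^512 ≡ 39^2 = 1521 ≡ 235
543 = 512 + 16 + 8 + 4 + 2 + 1, so 224^543 ≡ 235·464·204·484·22·224 ≡ 543 (mod 643)
y^r · r^s ≡ 112·543 = 60816 ≡ 374 (mod 643)

374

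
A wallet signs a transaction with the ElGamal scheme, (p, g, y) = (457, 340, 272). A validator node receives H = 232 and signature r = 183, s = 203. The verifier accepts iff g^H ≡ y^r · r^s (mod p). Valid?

Left side g^H mod p:
Squares mod 457: 340^1≡340, 340^2≡436, 340^4≡441, 340^8≡256, 340^16≡185, 340^32≡407, 340^64≡215, 340^128≡68
232 = 128 + 64 + 32 + 8, so 340^232 ≡ 68·215·407·256 ≡ 16 (mod 457)
Right side y^r · r^s mod p:
Squares mod 457: 272^1≡272, 272^2≡407, 272^4≡215, 272^8≡68, 272^16≡54, 272^32≡174, 272^64≡114, 272^128≡200
183 = 128 + 32 + 16 + 4 + 2 + 1, so 272^183 ≡ 200·174·54·215·407·272 ≡ 4 (mod 457)
Squares mod 457: 183^1≡183, 183^2≡128, 183^4≡389, 183^8≡54, 183^16≡174, 183^32≡114, 183^64≡200, 183^128≡241
203 = 128 + 64 + 8 + 2 + 1, so 183^203 ≡ 241·200·54·128·183 ≡ 166 (mod 457)
4·166 = 664 ≡ 207 (mod 457)
16 ≠ 207, so verification fails.

no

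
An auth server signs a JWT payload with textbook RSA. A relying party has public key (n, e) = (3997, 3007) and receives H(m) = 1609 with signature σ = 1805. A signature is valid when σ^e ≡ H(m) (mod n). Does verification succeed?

σ^3007 mod 3997 = 1609
Since 1609 equals the digest 1609, verification succeeds.

passes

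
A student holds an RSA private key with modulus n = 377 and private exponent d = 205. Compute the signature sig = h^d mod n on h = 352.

h^2 ≡ 352^2 = 123904 ≡ 248
h^4 ≡ 248^2 = 61504 ≡ 53
h^8 ≡ 53^2 = 2809 ≡ 170
h^16 ≡ 170^2 = 28900 ≡ 248
h^32 ≡ 248^2 = 61504 ≡ 53
h^64 ≡ 53^2 = 2809 ≡ 170
h^128 ≡ 170^2 = 28900 ≡ 248
205 = 128 + 64 + 8 + 4 + 1, so h^205 ≡ 248·170·170·53·352 ≡ 274 (mod 377)

274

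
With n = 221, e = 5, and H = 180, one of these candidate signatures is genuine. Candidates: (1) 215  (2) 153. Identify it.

1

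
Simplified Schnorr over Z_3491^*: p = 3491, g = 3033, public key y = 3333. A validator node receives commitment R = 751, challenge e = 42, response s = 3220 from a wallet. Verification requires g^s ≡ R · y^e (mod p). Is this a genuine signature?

g^s mod p:
3033^2 = 9199089 ≡ 304
3033^4 ≡ 304^2 = 92416 ≡ 1650
3033^8 ≡ 1650^2 = 2722500 ≡ 3011
3033^16 ≡ 3011^2 = 9066121 ≡ 3485
3033^32 ≡ 3485^2 = 12145225 ≡ 36
3033^64 ≡ 36^2 = 1296
3033^128 ≡ 1296^2 = 1679616 ≡ 445
3033^256 ≡ 445^2 = 198025 ≡ 2529
3033^512 ≡ 2529^2 = 6395841 ≡ 329
3033^1024 ≡ 329^2 = 108241 ≡ 20
3033^2048 ≡ 20^2 = 400
3220 = 2048 + 1024 + 128 + 16 + 4, so 3033^3220 ≡ 400·20·445·3485·1650 ≡ 1425 (mod 3491)
R · y^e mod p:
3333^2 = 11108889 ≡ 527
3333^4 ≡ 527^2 = 277729 ≡ 1940
3333^8 ≡ 1940^2 = 3763600 ≡ 302
3333^16 ≡ 302^2 = 91204 ≡ 438
3333^32 ≡ 438^2 = 191844 ≡ 3330
42 = 32 + 8 + 2, so 3333^42 ≡ 3330·302·527 ≡ 146 (mod 3491)
751·146 = 109646 ≡ 1425 (mod 3491)
1425 ≡ 1425 (mod 3491); signature holds.

genuine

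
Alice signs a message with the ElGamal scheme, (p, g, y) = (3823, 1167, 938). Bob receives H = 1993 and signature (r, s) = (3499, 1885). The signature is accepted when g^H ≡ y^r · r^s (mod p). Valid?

yes

Left side g^H mod p:
Squares mod 3823: 1167^1≡1167, 1167^2≡901, 1167^4≡1325, 1167^8≡868, 1167^16≡293, 1167^32≡1743, 1167^64≡2587, 1167^128≡2319, 1167^256≡2623, 1167^512≡2552, 1167^1024≡2135
1993 = 1024 + 512 + 256 + 128 + 64 + 8 + 1, so 1167^1993 ≡ 2135·2552·2623·2319·2587·868·1167 ≡ 2298 (mod 3823)
Right side y^r · r^s mod p:
Squares mod 3823: 938^1≡938, 938^2≡554, 938^4≡1076, 938^8≡3230, 938^16≡3756, 938^32≡666, 938^64≡88, 938^128≡98, 938^256≡1958, 938^512≡3118, 938^1024≡35, 938^2048≡1225
3499 = 2048 + 1024 + 256 + 128 + 32 + 8 + 2 + 1, so 938^3499 ≡ 1225·35·1958·98·666·3230·554·938 ≡ 2624 (mod 3823)
Squares mod 3823: 3499^1≡3499, 3499^2≡1755, 3499^4≡2510, 3499^8≡3619, 3499^16≡3386, 3499^32≡3642, 3499^64≡2177, 3499^128≡2632, 3499^256≡148, 3499^512≡2789, 3499^1024≡2539
1885 = 1024 + 512 + 256 + 64 + 16 + 8 + 4 + 1, so 3499^1885 ≡ 2539·2789·148·2177·3386·3619·2510·3499 ≡ 132 (mod 3823)
2624·132 = 346368 ≡ 2298 (mod 3823)
2298 ≡ 2298 (mod 3823), so the signature is genuine.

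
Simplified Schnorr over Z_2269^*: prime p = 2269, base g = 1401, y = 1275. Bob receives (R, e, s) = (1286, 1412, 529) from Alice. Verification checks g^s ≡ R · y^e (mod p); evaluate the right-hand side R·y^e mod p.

1275^2 = 1625625 ≡ 1021
1275^4 ≡ 1021^2 = 1042441 ≡ 970
1275^8 ≡ 970^2 = 940900 ≡ 1534
1275^16 ≡ 1534^2 = 2353156 ≡ 203
1275^32 ≡ 203^2 = 41209 ≡ 367
1275^64 ≡ 367^2 = 134689 ≡ 818
1275^128 ≡ 818^2 = 669124 ≡ 2038
1275^256 ≡ 2038^2 = 4153444 ≡ 1174
1275^512 ≡ 1174^2 = 1378276 ≡ 993
1275^1024 ≡ 993^2 = 986049 ≡ 1303
1412 = 1024 + 256 + 128 + 4, so 1275^1412 ≡ 1303·1174·2038·970 ≡ 1938 (mod 2269)
R · y^e ≡ 1286·1938 = 2492268 ≡ 906 (mod 2269)

906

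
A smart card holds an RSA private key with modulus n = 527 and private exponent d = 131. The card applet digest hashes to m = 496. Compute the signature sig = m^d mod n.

m^2 ≡ 496^2 = 246016 ≡ 434
m^4 ≡ 434^2 = 188356 ≡ 217
m^8 ≡ 217^2 = 47089 ≡ 186
m^16 ≡ 186^2 = 34596 ≡ 341
m^32 ≡ 341^2 = 116281 ≡ 341
m^64 ≡ 341^2 = 116281 ≡ 341
m^128 ≡ 341^2 = 116281 ≡ 341
131 = 128 + 2 + 1, so m^131 ≡ 341·434·496 ≡ 248 (mod 527)

248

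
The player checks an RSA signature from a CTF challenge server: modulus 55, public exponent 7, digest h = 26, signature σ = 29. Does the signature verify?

does not verify

σ^2 ≡ 29^2 = 841 ≡ 16
σ^4 ≡ 16^2 = 256 ≡ 36
7 = 4 + 2 + 1, so σ^7 ≡ 36·16·29 ≡ 39 (mod 55)
39 ≠ 26, so verification fails.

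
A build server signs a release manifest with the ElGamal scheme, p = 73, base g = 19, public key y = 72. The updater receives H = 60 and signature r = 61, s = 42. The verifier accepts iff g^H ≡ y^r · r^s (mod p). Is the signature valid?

invalid

Left side g^H mod p:
19^2 = 361 ≡ 69
19^4 ≡ 69^2 = 4761 ≡ 16
19^8 ≡ 16^2 = 256 ≡ 37
19^16 ≡ 37^2 = 1369 ≡ 55
19^32 ≡ 55^2 = 3025 ≡ 32
60 = 32 + 16 + 8 + 4, so 19^60 ≡ 32·55·37·16 ≡ 64 (mod 73)
Right side y^r · r^s mod p:
72^2 = 5184 ≡ 1
72^4 ≡ 1^2 = 1
72^8 ≡ 1^2 = 1
72^16 ≡ 1^2 = 1
72^32 ≡ 1^2 = 1
61 = 32 + 16 + 8 + 4 + 1, so 72^61 ≡ 1·1·1·1·72 ≡ 72 (mod 73)
61^2 = 3721 ≡ 71
61^4 ≡ 71^2 = 5041 ≡ 4
61^8 ≡ 4^2 = 16
61^16 ≡ 16^2 = 256 ≡ 37
61^32 ≡ 37^2 = 1369 ≡ 55
42 = 32 + 8 + 2, so 61^42 ≡ 55·16·71 ≡ 65 (mod 73)
72·65 = 4680 ≡ 8 (mod 73)
64 ≠ 8, so verification fails.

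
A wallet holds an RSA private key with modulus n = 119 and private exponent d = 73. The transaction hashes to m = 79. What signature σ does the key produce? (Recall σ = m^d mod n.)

23

m^2 ≡ 79^2 = 6241 ≡ 53
m^4 ≡ 53^2 = 2809 ≡ 72
m^8 ≡ 72^2 = 5184 ≡ 67
m^16 ≡ 67^2 = 4489 ≡ 86
m^32 ≡ 86^2 = 7396 ≡ 18
m^64 ≡ 18^2 = 324 ≡ 86
73 = 64 + 8 + 1, so m^73 ≡ 86·67·79 ≡ 23 (mod 119)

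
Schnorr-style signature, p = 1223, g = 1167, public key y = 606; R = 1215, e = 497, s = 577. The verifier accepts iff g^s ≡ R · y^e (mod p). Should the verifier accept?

g^s mod p:
1167^2 = 1361889 ≡ 690
1167^4 ≡ 690^2 = 476100 ≡ 353
1167^8 ≡ 353^2 = 124609 ≡ 1086
1167^16 ≡ 1086^2 = 1179396 ≡ 424
1167^32 ≡ 424^2 = 179776 ≡ 1218
1167^64 ≡ 1218^2 = 1483524 ≡ 25
1167^128 ≡ 25^2 = 625
1167^256 ≡ 625^2 = 390625 ≡ 488
1167^512 ≡ 488^2 = 238144 ≡ 882
577 = 512 + 64 + 1, so 1167^577 ≡ 882·25·1167 ≡ 430 (mod 1223)
R · y^e mod p:
606^2 = 367236 ≡ 336
606^4 ≡ 336^2 = 112896 ≡ 380
606^8 ≡ 380^2 = 144400 ≡ 86
606^16 ≡ 86^2 = 7396 ≡ 58
606^32 ≡ 58^2 = 3364 ≡ 918
606^64 ≡ 918^2 = 842724 ≡ 77
606^128 ≡ 77^2 = 5929 ≡ 1037
606^256 ≡ 1037^2 = 1075369 ≡ 352
497 = 256 + 128 + 64 + 32 + 16 + 1, so 606^497 ≡ 352·1037·77·918·58·606 ≡ 607 (mod 1223)
1215·607 = 737505 ≡ 36 (mod 1223)
430 ≠ 36; the check fails.

reject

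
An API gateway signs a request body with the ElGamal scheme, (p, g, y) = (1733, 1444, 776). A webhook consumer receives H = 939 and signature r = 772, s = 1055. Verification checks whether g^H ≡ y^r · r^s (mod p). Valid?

yes

Left side g^H mod p:
1444^2 = 2085136 ≡ 337
1444^4 ≡ 337^2 = 113569 ≡ 924
1444^8 ≡ 924^2 = 853776 ≡ 1140
1444^16 ≡ 1140^2 = 1299600 ≡ 1583
1444^32 ≡ 1583^2 = 2505889 ≡ 1704
1444^64 ≡ 1704^2 = 2903616 ≡ 841
1444^128 ≡ 841^2 = 707281 ≡ 217
1444^256 ≡ 217^2 = 47089 ≡ 298
1444^512 ≡ 298^2 = 88804 ≡ 421
939 = 512 + 256 + 128 + 32 + 8 + 2 + 1, so 1444^939 ≡ 421·298·217·1704·1140·337·1444 ≡ 1379 (mod 1733)
Right side y^r · r^s mod p:
776^2 = 602176 ≡ 825
776^4 ≡ 825^2 = 680625 ≡ 1289
776^8 ≡ 1289^2 = 1661521 ≡ 1307
776^16 ≡ 1307^2 = 1708249 ≡ 1244
776^32 ≡ 1244^2 = 1547536 ≡ 1700
776^64 ≡ 1700^2 = 2890000 ≡ 1089
776^128 ≡ 1089^2 = 1185921 ≡ 549
776^256 ≡ 549^2 = 301401 ≡ 1592
776^512 ≡ 1592^2 = 2534464 ≡ 818
772 = 512 + 256 + 4, so 776^772 ≡ 818·1592·1289 ≡ 1655 (mod 1733)
772^2 = 595984 ≡ 1565
772^4 ≡ 1565^2 = 2449225 ≡ 496
772^8 ≡ 496^2 = 246016 ≡ 1663
772^16 ≡ 1663^2 = 2765569 ≡ 1434
772^32 ≡ 1434^2 = 2056356 ≡ 1018
772^64 ≡ 1018^2 = 1036324 ≡ 1723
772^128 ≡ 1723^2 = 2968729 ≡ 100
772^256 ≡ 100^2 = 10000 ≡ 1335
772^512 ≡ 1335^2 = 1782225 ≡ 701
772^1024 ≡ 701^2 = 491401 ≡ 962
1055 = 1024 + 16 + 8 + 4 + 2 + 1, so 772^1055 ≡ 962·1434·1663·496·1565·772 ≡ 1071 (mod 1733)
1655·1071 = 1772505 ≡ 1379 (mod 1733)
1379 ≡ 1379 (mod 1733), so the signature is genuine.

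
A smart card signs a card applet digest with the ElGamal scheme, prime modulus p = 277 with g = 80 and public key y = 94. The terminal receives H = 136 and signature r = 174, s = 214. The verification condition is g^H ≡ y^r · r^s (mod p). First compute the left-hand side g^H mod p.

80^2 = 6400 ≡ 29
80^4 ≡ 29^2 = 841 ≡ 10
80^8 ≡ 10^2 = 100
80^16 ≡ 100^2 = 10000 ≡ 28
80^32 ≡ 28^2 = 784 ≡ 230
80^64 ≡ 230^2 = 52900 ≡ 270
80^128 ≡ 270^2 = 72900 ≡ 49
136 = 128 + 8, so 80^136 ≡ 49·100 ≡ 191 (mod 277)

191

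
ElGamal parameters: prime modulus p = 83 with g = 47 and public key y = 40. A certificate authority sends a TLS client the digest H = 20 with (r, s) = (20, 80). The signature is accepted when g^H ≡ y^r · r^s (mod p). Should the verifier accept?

Left side g^H mod p:
Squares mod 83: 47^1≡47, 47^2≡51, 47^4≡28, 47^8≡37, 47^16≡41
20 = 16 + 4, so 47^20 ≡ 41·28 ≡ 69 (mod 83)
Right side y^r · r^s mod p:
Squares mod 83: 40^1≡40, 40^2≡23, 40^4≡31, 40^8≡48, 40^16≡63
20 = 16 + 4, so 40^20 ≡ 63·31 ≡ 44 (mod 83)
Squares mod 83: 20^1≡20, 20^2≡68, 20^4≡59, 20^8≡78, 20^16≡25, 20^32≡44, 20^64≡27
80 = 64 + 16, so 20^80 ≡ 27·25 ≡ 11 (mod 83)
44·11 = 484 ≡ 69 (mod 83)
69 ≡ 69 (mod 83), so the signature is genuine.

accept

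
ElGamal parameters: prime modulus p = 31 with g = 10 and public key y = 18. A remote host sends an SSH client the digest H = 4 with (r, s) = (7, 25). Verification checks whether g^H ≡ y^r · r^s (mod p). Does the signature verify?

Left side g^H mod p:
Squares mod 31: 10^1≡10, 10^2≡7, 10^4≡18
10^4 ≡ 18 (mod 31)
Right side y^r · r^s mod p:
Squares mod 31: 18^1≡18, 18^2≡14, 18^4≡10
7 = 4 + 2 + 1, so 18^7 ≡ 10·14·18 ≡ 9 (mod 31)
Squares mod 31: 7^1≡7, 7^2≡18, 7^4≡14, 7^8≡10, 7^16≡7
25 = 16 + 8 + 1, so 7^25 ≡ 7·10·7 ≡ 25 (mod 31)
9·25 = 225 ≡ 8 (mod 31)
18 ≠ 8, so verification fails.

does not verify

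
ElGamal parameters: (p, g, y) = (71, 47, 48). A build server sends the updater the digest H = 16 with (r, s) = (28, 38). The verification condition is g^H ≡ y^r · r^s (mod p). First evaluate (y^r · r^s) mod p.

48^28 mod 71 = 1
28^38 mod 71 = 58
y^r · r^s ≡ 1·58 = 58 ≡ 58 (mod 71)

58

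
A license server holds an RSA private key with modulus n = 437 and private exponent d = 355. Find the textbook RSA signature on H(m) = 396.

(H(m))^2 ≡ 396^2 = 156816 ≡ 370
(H(m))^4 ≡ 370^2 = 136900 ≡ 119
(H(m))^8 ≡ 119^2 = 14161 ≡ 177
(H(m))^16 ≡ 177^2 = 31329 ≡ 302
(H(m))^32 ≡ 302^2 = 91204 ≡ 308
(H(m))^64 ≡ 308^2 = 94864 ≡ 35
(H(m))^128 ≡ 35^2 = 1225 ≡ 351
(H(m))^256 ≡ 351^2 = 123201 ≡ 404
355 = 256 + 64 + 32 + 2 + 1, so (H(m))^355 ≡ 404·35·308·370·396 ≡ 309 (mod 437)

309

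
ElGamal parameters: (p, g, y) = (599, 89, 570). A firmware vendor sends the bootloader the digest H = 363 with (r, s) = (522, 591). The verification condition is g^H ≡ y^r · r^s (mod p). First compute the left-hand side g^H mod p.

Squares mod 599: 89^1≡89, 89^2≡134, 89^4≡585, 89^8≡196, 89^16≡80, 89^32≡410, 89^64≡380, 89^128≡41, 89^256≡483
363 = 256 + 64 + 32 + 8 + 2 + 1, so 89^363 ≡ 483·380·410·196·134·89 ≡ 219 (mod 599)

219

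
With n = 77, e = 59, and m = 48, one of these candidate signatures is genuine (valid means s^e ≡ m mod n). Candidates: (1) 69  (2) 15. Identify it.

Candidate 1: 69^2 = 4761 ≡ 64; 69^4 ≡ 64^2 = 4096 ≡ 15; 69^8 ≡ 15^2 = 225 ≡ 71; 69^16 ≡ 71^2 = 5041 ≡ 36; 69^32 ≡ 36^2 = 1296 ≡ 64; 59 = 32 + 16 + 8 + 2 + 1, so 69^59 ≡ 64·36·71·64·69 ≡ 48 (mod 77)
  → matches m = 48
Candidate 2: 15^2 = 225 ≡ 71; 15^4 ≡ 71^2 = 5041 ≡ 36; 15^8 ≡ 36^2 = 1296 ≡ 64; 15^16 ≡ 64^2 = 4096 ≡ 15; 15^32 ≡ 15^2 = 225 ≡ 71; 59 = 32 + 16 + 8 + 2 + 1, so 15^59 ≡ 71·15·64·71·15 ≡ 36 (mod 77)

1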